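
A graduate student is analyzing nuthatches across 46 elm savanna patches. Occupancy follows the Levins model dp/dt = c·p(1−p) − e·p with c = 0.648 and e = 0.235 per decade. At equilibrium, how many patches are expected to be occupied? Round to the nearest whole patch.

29

p* = 1 − e/c = 1 − 0.235/0.648 = 0.6373.
Expected occupied patches = N × p* = 46 × 0.6373 = 29.32 ≈ 29.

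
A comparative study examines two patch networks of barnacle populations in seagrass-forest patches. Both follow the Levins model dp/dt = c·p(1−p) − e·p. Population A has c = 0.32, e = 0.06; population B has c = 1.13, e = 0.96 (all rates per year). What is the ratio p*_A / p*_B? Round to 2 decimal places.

A: p*_A = 1 − 0.06/0.32 = 0.8125.
B: p*_B = 1 − 0.96/1.13 = 0.1504.
p*_A / p*_B = 0.8125/0.1504 = 5.4007.

5.40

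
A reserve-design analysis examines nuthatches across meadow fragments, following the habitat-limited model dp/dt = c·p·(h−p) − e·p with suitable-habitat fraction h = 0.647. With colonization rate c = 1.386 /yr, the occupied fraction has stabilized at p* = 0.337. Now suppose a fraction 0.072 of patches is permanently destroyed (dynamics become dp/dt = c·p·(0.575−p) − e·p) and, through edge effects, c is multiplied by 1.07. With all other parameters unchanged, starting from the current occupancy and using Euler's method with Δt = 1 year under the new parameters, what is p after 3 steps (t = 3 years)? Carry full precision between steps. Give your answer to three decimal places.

0.293

Balance c(h−p*) = e gives e = 1.386×(0.647 − 0.33700) = 0.42966.
Starting from p₀ = 0.33700; update p ← p + (dp/dt)·Δt with the new parameters.
step 1: Δp = -0.02585, p = 0.31115
step 2: Δp = -0.01194, p = 0.29921
step 3: Δp = -0.00618, p = 0.29303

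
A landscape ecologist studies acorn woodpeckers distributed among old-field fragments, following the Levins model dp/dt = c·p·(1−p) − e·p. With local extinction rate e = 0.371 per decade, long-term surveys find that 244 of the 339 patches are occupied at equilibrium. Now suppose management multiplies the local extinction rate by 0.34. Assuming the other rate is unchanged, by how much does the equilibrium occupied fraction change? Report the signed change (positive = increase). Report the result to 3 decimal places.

0.185

Observed p* = 244/339 = 0.71976.
Balance c(1−p*) = e gives c = e/(1 − 0.71976) = 0.371/0.28024 = 1.32387.
New p* = 1 − e/c = 1 − 0.12614/1.32387 = 0.90472.
Δp* = 0.90472 − 0.71976 = +0.18496.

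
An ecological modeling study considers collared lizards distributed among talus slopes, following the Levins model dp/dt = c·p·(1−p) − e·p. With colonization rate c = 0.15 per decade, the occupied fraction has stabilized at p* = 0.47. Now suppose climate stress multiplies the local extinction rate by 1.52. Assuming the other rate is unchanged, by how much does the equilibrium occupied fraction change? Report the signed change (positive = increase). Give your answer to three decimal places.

-0.276

Balance c(1−p*) = e gives e = 0.15×(1 − 0.47000) = 0.07950.
New p* = 1 − e/c = 1 − 0.12084/0.15000 = 0.19440.
Δp* = 0.19440 − 0.47000 = -0.27560.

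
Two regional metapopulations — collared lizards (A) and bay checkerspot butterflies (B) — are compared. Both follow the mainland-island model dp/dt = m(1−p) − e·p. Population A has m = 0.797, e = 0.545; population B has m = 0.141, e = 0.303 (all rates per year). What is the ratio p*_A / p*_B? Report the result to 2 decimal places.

1.87

A: p*_A = m/(m+e) = 0.797/1.3420 = 0.5939.
B: p*_B = 0.141/0.4440 = 0.3176.
p*_A / p*_B = 0.5939/0.3176 = 1.8701.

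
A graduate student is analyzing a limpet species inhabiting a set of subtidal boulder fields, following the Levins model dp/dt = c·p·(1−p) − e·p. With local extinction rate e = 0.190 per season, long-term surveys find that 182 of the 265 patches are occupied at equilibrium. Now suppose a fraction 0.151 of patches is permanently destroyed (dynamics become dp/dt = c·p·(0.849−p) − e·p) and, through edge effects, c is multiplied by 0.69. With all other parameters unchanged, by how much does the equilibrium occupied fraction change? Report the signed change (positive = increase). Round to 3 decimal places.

Observed p* = 182/265 = 0.68679.
Balance c(1−p*) = e gives c = e/(1 − 0.68679) = 0.190/0.31321 = 0.60662.
New p* = 0.849 − e/c = 0.849 − 0.19000/0.41857 = 0.39507.
Δp* = 0.39507 − 0.68679 = -0.29172.

-0.292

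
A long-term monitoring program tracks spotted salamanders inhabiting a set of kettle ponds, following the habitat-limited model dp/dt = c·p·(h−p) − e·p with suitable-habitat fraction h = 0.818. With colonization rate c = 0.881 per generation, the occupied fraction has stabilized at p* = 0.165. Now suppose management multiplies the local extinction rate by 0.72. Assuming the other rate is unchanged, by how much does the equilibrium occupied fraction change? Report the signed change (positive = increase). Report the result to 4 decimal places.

Balance c(h−p*) = e gives e = 0.881×(0.818 − 0.16500) = 0.57529.
New p* = 0.818 − e/c = 0.818 − 0.41421/0.88100 = 0.34784.
Δp* = 0.34784 − 0.16500 = +0.18284.

0.1828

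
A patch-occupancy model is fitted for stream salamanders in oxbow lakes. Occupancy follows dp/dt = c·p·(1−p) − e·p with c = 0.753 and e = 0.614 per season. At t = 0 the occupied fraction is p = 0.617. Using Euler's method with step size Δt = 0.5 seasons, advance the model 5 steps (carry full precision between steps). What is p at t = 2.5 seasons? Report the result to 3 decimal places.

0.346

Update rule: p ← p + [c·p·(1−p) − e·p]·Δt with Δt = 0.5.
t = 0.5: p = 0.61700 + (-0.10045) = 0.51655
t = 1: p = 0.51655 + (-0.06456) = 0.45199
t = 1.5: p = 0.45199 + (-0.04550) = 0.40649
t = 2: p = 0.40649 + (-0.03396) = 0.37253
t = 2.5: p = 0.37253 + (-0.02636) = 0.34617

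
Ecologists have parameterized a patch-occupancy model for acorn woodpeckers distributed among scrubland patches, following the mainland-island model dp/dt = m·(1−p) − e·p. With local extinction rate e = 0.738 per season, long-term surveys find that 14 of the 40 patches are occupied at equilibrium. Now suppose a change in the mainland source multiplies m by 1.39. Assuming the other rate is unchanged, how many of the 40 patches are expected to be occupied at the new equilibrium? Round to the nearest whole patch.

Observed p* = 14/40 = 0.35000.
Balance m(1−p*) = e·p* gives m = e·p*/(1−p*) = 0.738×0.35000/0.65000 = 0.39738.
New p* = m/(m+e) = 0.55236/(0.55236+0.73800) = 0.42807.
Expected occupied = 40 × 0.42807 = 17.12 ≈ 17.

17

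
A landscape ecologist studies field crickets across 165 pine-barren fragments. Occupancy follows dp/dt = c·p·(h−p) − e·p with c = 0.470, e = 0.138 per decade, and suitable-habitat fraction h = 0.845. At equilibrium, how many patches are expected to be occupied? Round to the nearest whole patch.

p* = h − e/c = 0.845 − 0.2936 = 0.5514.
Expected occupied patches = N × p* = 165 × 0.5514 = 90.98 ≈ 91.

91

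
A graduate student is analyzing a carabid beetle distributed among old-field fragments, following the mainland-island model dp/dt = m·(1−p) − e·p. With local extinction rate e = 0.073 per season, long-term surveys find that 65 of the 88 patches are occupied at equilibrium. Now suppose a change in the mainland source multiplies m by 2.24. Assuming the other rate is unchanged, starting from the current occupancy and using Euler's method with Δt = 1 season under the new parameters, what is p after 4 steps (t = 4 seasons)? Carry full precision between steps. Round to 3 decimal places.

0.858

Observed p* = 65/88 = 0.73864.
Balance m(1−p*) = e·p* gives m = e·p*/(1−p*) = 0.073×0.73864/0.26136 = 0.20630.
Starting from p₀ = 0.73864; update p ← p + (dp/dt)·Δt with the new parameters.
  1  |  dp/dt·Δt = +0.066861  |  p_1 = 0.805498
  2  |  dp/dt·Δt = +0.031082  |  p_2 = 0.836580
  3  |  dp/dt·Δt = +0.014450  |  p_3 = 0.851030
  4  |  dp/dt·Δt = +0.006717  |  p_4 = 0.857747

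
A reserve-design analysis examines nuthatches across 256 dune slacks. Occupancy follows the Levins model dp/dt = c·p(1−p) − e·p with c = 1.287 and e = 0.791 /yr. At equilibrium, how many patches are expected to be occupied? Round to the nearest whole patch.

p* = 1 − e/c = 1 − 0.791/1.287 = 0.3854.
Expected occupied patches = N × p* = 256 × 0.3854 = 98.66 ≈ 99.

99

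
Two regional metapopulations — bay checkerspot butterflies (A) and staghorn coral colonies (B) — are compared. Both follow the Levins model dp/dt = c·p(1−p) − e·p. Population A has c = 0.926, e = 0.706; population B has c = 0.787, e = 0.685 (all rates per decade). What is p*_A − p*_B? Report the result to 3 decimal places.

0.108

A: p*_A = 1 − 0.706/0.926 = 0.2376.
B: p*_B = 1 − 0.685/0.787 = 0.1296.
p*_A − p*_B = 0.2376 − 0.1296 = 0.1080.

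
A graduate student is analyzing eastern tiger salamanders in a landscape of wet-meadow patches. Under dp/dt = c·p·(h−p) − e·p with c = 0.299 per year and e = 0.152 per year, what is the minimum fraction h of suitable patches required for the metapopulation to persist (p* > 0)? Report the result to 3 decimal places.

p* = h − e/c is positive only when h > e/c.
h_min = e/c = 0.152/0.299 = 0.5084.

0.508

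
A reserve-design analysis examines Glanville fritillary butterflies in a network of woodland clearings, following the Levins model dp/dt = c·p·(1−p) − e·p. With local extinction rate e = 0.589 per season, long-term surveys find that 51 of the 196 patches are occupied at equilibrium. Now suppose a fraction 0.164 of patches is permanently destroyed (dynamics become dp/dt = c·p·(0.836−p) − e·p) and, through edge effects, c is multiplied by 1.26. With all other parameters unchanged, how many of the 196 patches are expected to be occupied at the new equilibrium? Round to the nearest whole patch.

Observed p* = 51/196 = 0.26020.
Balance c(1−p*) = e gives c = e/(1 − 0.26020) = 0.589/0.73980 = 0.79616.
New p* = 0.836 − e/c = 0.836 − 0.58900/1.00316 = 0.24886.
Expected occupied = 196 × 0.24886 = 48.78 ≈ 49.

49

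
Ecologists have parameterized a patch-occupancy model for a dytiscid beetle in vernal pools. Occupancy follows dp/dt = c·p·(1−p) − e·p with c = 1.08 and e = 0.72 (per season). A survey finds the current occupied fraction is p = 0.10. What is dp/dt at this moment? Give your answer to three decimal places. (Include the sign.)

0.025

Colonization term: c·p·(1−p) = 1.08×0.10×0.9000 = 0.09720.
Extinction term: e·p = 0.07200.
dp/dt = 0.09720 − 0.07200 = 0.02520.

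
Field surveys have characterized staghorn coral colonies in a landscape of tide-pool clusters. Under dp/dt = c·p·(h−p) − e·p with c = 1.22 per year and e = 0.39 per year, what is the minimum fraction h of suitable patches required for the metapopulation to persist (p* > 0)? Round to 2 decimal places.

p* = h − e/c is positive only when h > e/c.
h_min = e/c = 0.39/1.22 = 0.3197.

0.32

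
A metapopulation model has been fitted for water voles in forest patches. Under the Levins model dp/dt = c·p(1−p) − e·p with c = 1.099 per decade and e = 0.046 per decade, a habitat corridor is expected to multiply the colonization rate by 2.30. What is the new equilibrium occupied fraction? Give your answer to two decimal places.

0.98

Before: p* = 1 − 0.046/1.099 = 0.9581.
After the change, c = 2.5277, e = 0.046, so p* = 1 − 0.046/2.5277 = 0.9818.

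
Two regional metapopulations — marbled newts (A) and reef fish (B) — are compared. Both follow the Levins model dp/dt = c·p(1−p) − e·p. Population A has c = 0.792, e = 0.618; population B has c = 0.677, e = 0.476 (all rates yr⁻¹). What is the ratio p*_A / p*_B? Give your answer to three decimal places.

A: p*_A = 1 − 0.618/0.792 = 0.2197.
B: p*_B = 1 − 0.476/0.677 = 0.2969.
p*_A / p*_B = 0.2197/0.2969 = 0.7400.

0.740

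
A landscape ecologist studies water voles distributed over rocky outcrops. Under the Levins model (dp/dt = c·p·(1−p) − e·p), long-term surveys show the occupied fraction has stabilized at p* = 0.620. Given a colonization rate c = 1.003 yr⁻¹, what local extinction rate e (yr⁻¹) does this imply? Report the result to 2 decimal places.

At equilibrium c(1−p*) = e.
e = 1.003 × (1 − 0.620) = 1.003 × 0.3800 = 0.3811.

0.38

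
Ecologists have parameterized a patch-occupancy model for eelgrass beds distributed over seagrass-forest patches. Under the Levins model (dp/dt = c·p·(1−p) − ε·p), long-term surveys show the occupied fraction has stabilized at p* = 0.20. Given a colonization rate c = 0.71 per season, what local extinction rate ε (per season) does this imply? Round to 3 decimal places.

At equilibrium c(1−p*) = ε.
ε = 0.71 × (1 − 0.20) = 0.71 × 0.8000 = 0.5680.

0.568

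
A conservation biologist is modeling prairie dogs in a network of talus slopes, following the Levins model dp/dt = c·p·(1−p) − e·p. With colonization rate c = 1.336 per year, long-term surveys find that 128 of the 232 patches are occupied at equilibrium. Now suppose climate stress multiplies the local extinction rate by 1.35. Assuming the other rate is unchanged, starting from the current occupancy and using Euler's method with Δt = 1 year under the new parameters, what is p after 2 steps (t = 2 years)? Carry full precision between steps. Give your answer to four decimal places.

Observed p* = 128/232 = 0.55172.
Balance c(1−p*) = e gives e = 1.336×(1 − 0.55172) = 0.59890.
Starting from p₀ = 0.55172; update p ← p + (dp/dt)·Δt with the new parameters.
step 1: Δp = -0.11565, p = 0.43608
step 2: Δp = -0.02403, p = 0.41204

0.4120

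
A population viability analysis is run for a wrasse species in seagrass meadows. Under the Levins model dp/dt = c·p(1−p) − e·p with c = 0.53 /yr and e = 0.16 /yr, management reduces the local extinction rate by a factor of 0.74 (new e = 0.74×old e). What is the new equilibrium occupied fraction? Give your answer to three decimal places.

0.777

Before: p* = 1 − 0.16/0.53 = 0.6981.
After the change, c = 0.53, e = 0.1184, so p* = 1 − 0.1184/0.53 = 0.7766.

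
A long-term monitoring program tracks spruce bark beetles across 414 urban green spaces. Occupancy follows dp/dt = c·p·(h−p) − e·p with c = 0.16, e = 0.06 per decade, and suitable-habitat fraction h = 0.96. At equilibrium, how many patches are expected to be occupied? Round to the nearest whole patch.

242

p* = h − e/c = 0.96 − 0.3750 = 0.5850.
Expected occupied patches = N × p* = 414 × 0.5850 = 242.19 ≈ 242.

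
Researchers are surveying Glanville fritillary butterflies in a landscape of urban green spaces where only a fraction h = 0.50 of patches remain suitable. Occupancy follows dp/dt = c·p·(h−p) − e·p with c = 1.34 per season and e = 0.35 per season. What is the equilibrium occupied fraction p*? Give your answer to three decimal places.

Setting dp/dt = 0 and dividing by p* gives c·(h−p*) = e.
So p* = h − e/c = 0.50 − 0.35/1.34 = 0.50 − 0.2612 = 0.2388.

0.239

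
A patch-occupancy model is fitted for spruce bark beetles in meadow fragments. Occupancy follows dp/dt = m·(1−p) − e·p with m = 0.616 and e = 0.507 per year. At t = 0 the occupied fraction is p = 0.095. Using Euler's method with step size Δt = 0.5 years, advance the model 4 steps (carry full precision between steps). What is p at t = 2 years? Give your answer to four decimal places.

Update rule: p ← p + [m·(1−p) − e·p]·Δt with Δt = 0.5.
  1  |  dp/dt·Δt = +0.254657  |  p_1 = 0.349657
  2  |  dp/dt·Δt = +0.111667  |  p_2 = 0.461325
  3  |  dp/dt·Δt = +0.048966  |  p_3 = 0.510291
  4  |  dp/dt·Δt = +0.021472  |  p_4 = 0.531763

0.5318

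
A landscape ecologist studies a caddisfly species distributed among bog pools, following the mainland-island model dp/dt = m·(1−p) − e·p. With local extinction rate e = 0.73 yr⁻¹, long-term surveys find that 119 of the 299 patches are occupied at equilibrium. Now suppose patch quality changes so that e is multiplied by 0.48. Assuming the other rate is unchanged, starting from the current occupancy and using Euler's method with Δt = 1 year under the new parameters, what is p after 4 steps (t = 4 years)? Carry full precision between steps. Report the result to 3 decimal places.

0.579

Observed p* = 119/299 = 0.39799.
Balance m(1−p*) = e·p* gives m = e·p*/(1−p*) = 0.73×0.39799/0.60201 = 0.48261.
Starting from p₀ = 0.39799; update p ← p + (dp/dt)·Δt with the new parameters.
  1  |  dp/dt·Δt = +0.151078  |  p_1 = 0.549072
  2  |  dp/dt·Δt = +0.025228  |  p_2 = 0.574300
  3  |  dp/dt·Δt = +0.004213  |  p_3 = 0.578513
  4  |  dp/dt·Δt = +0.000704  |  p_4 = 0.579216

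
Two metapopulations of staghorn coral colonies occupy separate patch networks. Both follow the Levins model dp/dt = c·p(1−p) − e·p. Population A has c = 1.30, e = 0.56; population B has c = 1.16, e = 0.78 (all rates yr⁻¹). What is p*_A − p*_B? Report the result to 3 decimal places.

A: p*_A = 1 − 0.56/1.30 = 0.5692.
B: p*_B = 1 − 0.78/1.16 = 0.3276.
p*_A − p*_B = 0.5692 − 0.3276 = 0.2416.

0.242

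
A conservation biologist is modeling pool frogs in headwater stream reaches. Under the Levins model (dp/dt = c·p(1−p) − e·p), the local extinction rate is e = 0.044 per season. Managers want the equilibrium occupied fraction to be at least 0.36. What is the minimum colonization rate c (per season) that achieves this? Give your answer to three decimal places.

p* = 1 − e/c ≥ 0.36 requires e/c ≤ 0.6400, i.e. c ≥ e/0.6400.
c_min = 0.044/0.6400 = 0.0687.

0.069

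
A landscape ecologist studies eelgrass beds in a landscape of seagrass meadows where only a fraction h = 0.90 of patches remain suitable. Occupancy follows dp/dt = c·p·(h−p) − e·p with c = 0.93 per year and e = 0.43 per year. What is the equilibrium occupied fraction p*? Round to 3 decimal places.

0.438

Setting dp/dt = 0 and dividing by p* gives c·(h−p*) = e.
So p* = h − e/c = 0.90 − 0.43/0.93 = 0.90 − 0.4624 = 0.4376.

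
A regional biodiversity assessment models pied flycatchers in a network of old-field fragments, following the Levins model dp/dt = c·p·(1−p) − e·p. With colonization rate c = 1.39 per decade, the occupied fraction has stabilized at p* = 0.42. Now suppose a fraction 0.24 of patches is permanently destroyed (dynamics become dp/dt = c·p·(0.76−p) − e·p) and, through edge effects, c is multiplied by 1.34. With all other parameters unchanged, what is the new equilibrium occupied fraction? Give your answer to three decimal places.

Balance c(1−p*) = e gives e = 1.39×(1 − 0.42000) = 0.80620.
New p* = 0.76 − e/c = 0.76 − 0.80620/1.86260 = 0.32716.

0.327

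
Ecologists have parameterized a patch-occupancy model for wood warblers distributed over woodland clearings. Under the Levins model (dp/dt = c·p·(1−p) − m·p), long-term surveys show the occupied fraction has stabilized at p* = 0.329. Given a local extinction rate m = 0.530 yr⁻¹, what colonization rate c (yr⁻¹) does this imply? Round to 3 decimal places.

0.790

At equilibrium c(1−p*) = m, so c = m/(1−p*).
c = 0.530/(1 − 0.329) = 0.530/0.6710 = 0.7899.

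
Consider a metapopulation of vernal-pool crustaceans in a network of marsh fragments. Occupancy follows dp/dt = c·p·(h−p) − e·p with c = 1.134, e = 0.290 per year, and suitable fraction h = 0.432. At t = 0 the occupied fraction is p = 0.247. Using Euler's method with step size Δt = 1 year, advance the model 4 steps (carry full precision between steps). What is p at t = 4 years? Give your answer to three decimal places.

Update rule: p ← p + [c·p·(h−p) − e·p]·Δt with Δt = 1.
t = 1: p = 0.24700 + (-0.01981) = 0.22719
t = 2: p = 0.22719 + (-0.01312) = 0.21407
t = 3: p = 0.21407 + (-0.00918) = 0.20489
t = 4: p = 0.20489 + (-0.00665) = 0.19824

0.198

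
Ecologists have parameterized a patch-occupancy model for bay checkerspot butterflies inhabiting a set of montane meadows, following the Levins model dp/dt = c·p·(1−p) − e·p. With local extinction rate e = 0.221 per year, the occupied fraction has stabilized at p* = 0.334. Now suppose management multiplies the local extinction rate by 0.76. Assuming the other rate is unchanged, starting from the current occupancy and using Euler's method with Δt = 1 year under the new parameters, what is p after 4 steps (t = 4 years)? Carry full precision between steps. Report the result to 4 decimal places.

Balance c(1−p*) = e gives c = e/(1 − 0.33400) = 0.221/0.66600 = 0.33183.
Starting from p₀ = 0.33400; update p ← p + (dp/dt)·Δt with the new parameters.
  1  |  dp/dt·Δt = +0.017715  |  p_1 = 0.351715
  2  |  dp/dt·Δt = +0.016587  |  p_2 = 0.368303
  3  |  dp/dt·Δt = +0.015342  |  p_3 = 0.383645
  4  |  dp/dt·Δt = +0.014028  |  p_4 = 0.397674

0.3977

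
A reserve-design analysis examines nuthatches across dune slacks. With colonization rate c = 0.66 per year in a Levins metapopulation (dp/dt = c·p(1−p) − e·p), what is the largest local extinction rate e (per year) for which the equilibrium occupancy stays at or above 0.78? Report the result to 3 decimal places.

0.145

1 − e/c ≥ 0.78 ⇒ e ≤ c(1 − 0.78) = 0.66 × 0.2200.
e_max = 0.1452.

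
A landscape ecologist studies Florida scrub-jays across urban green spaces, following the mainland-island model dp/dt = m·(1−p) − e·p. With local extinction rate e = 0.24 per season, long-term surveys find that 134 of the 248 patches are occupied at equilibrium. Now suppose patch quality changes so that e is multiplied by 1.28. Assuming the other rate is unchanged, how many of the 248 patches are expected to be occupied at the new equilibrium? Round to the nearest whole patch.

Observed p* = 134/248 = 0.54032.
Balance m(1−p*) = e·p* gives m = e·p*/(1−p*) = 0.24×0.54032/0.45968 = 0.28210.
New p* = m/(m+e) = 0.28210/(0.28210+0.30720) = 0.47870.
Expected occupied = 248 × 0.47870 = 118.72 ≈ 119.

119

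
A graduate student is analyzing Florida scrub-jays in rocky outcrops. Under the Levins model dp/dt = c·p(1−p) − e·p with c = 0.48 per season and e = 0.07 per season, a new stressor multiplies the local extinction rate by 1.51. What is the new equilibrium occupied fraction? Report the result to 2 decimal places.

Before: p* = 1 − 0.07/0.48 = 0.8542.
After the change, c = 0.48, e = 0.1057, so p* = 1 − 0.1057/0.48 = 0.7798.

0.78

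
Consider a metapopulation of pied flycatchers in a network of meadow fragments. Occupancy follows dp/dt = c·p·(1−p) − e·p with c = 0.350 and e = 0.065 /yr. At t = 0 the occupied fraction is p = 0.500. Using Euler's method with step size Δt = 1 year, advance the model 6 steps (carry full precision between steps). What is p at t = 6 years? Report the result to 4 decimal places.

0.7419

Update rule: p ← p + [c·p·(1−p) − e·p]·Δt with Δt = 1.
t = 1: p = 0.50000 + (+0.05500) = 0.55500
t = 2: p = 0.55500 + (+0.05037) = 0.60537
t = 3: p = 0.60537 + (+0.04427) = 0.64963
t = 4: p = 0.64963 + (+0.03744) = 0.68707
t = 5: p = 0.68707 + (+0.03059) = 0.71766
t = 6: p = 0.71766 + (+0.02427) = 0.74193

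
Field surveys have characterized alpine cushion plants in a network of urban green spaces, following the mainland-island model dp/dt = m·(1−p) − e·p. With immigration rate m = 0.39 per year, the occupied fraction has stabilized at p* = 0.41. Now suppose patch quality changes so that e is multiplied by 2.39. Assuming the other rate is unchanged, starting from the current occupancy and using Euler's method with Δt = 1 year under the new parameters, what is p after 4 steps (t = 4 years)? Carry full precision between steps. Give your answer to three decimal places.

0.278

Balance m(1−p*) = e·p* gives e = m(1−p*)/p* = 0.39×0.59000/0.41000 = 0.56122.
Starting from p₀ = 0.41000; update p ← p + (dp/dt)·Δt with the new parameters.
p: 0.41000 → 0.09016  (Δp = -0.31984)
p: 0.09016 → 0.32406  (Δp = +0.23390)
p: 0.32406 → 0.15301  (Δp = -0.17106)
p: 0.15301 → 0.27810  (Δp = +0.12510)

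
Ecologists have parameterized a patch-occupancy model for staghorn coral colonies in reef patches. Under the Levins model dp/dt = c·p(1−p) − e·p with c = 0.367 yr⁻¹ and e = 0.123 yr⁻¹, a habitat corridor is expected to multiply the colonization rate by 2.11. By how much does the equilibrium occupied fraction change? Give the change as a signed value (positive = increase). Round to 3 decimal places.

Before: p* = 1 − 0.123/0.367 = 0.6649.
After the change, c = 0.77437, e = 0.123, so p* = 1 − 0.123/0.77437 = 0.8412.
Δp* = 0.8412 − 0.6649 = +0.1763.

0.176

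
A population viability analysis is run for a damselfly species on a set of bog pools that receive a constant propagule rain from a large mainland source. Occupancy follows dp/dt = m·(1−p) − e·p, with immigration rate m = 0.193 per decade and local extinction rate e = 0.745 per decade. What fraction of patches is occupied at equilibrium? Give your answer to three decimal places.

At equilibrium the propagule rain into empty patches balances local extinction: m(1−p*) = e·p*.
p* = m/(m+e) = 0.193/(0.193+0.745) = 0.193/0.9380 = 0.2058.

0.206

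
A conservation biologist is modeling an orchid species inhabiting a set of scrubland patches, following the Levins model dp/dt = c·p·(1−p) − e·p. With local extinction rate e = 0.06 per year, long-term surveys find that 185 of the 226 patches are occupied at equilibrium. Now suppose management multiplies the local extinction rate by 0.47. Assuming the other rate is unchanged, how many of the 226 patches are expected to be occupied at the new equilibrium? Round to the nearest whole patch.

Observed p* = 185/226 = 0.81858.
Balance c(1−p*) = e gives c = e/(1 − 0.81858) = 0.06/0.18142 = 0.33072.
New p* = 1 − e/c = 1 − 0.02820/0.33072 = 0.91473.
Expected occupied = 226 × 0.91473 = 206.73 ≈ 207.

207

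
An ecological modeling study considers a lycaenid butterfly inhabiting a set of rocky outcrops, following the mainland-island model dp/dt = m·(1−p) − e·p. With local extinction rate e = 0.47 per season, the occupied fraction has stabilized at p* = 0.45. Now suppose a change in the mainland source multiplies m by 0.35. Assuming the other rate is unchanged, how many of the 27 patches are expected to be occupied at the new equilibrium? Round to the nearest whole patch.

Balance m(1−p*) = e·p* gives m = e·p*/(1−p*) = 0.47×0.45000/0.55000 = 0.38455.
New p* = m/(m+e) = 0.13459/(0.13459+0.47000) = 0.22261.
Expected occupied = 27 × 0.22261 = 6.01 ≈ 6.

6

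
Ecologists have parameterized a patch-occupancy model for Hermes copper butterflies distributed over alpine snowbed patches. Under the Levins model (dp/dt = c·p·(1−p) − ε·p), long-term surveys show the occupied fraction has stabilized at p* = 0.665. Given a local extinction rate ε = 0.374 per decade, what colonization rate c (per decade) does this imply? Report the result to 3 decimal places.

At equilibrium c(1−p*) = ε, so c = ε/(1−p*).
c = 0.374/(1 − 0.665) = 0.374/0.3350 = 1.1164.

1.116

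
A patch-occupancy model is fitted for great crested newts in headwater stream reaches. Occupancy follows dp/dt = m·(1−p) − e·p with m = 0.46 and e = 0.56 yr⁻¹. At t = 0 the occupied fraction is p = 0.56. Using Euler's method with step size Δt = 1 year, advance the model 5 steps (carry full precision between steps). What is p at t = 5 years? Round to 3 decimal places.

Update rule: p ← p + [m·(1−p) − e·p]·Δt with Δt = 1.
t = 1: p = 0.56000 + (-0.11120) = 0.44880
t = 2: p = 0.44880 + (+0.00222) = 0.45102
t = 3: p = 0.45102 + (-0.00004) = 0.45098
t = 4: p = 0.45098 + (+0.00000) = 0.45098
t = 5: p = 0.45098 + (-0.00000) = 0.45098

0.451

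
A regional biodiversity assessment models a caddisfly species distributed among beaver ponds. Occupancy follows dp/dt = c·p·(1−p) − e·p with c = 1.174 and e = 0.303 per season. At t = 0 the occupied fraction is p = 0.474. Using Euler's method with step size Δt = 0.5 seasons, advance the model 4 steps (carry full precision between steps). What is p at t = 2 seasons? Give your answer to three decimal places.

Update rule: p ← p + [c·p·(1−p) − e·p]·Δt with Δt = 0.5.
  1  |  dp/dt·Δt = +0.074542  |  p_1 = 0.548542
  2  |  dp/dt·Δt = +0.062263  |  p_2 = 0.610805
  3  |  dp/dt·Δt = +0.047006  |  p_3 = 0.657811
  4  |  dp/dt·Δt = +0.032473  |  p_4 = 0.690284

0.690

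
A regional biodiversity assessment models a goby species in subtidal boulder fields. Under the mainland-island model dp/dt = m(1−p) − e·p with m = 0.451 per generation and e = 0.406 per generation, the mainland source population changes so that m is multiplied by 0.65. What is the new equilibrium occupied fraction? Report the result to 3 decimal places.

Before: p* = 0.451/(0.451+0.406) = 0.5263.
After: m = 0.29315, e = 0.406; p* = 0.29315/0.6992 = 0.4193.

0.419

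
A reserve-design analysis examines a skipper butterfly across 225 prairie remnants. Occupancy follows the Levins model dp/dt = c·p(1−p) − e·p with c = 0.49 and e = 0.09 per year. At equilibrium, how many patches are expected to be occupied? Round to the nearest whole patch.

184

p* = 1 − e/c = 1 − 0.09/0.49 = 0.8163.
Expected occupied patches = N × p* = 225 × 0.8163 = 183.67 ≈ 184.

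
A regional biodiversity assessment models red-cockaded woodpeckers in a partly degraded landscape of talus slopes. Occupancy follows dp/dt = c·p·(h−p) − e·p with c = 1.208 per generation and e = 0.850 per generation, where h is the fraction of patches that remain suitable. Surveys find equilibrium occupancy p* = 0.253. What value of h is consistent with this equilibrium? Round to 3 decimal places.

0.957

At equilibrium c(h−p*) = e, so h = p* + e/c.
h = 0.253 + 0.850/1.208 = 0.253 + 0.7036 = 0.9566.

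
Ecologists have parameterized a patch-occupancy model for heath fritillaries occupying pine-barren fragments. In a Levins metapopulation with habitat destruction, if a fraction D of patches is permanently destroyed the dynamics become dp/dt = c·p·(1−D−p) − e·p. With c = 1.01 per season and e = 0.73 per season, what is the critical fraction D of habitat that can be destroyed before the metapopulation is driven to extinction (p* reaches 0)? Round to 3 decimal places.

The nontrivial equilibrium is p* = (1−D) − e/c; extinction occurs when this hits zero.
So D_crit = 1 − e/c = 1 − 0.73/1.01 = 1 − 0.7228 = 0.2772.
Note this equals the original equilibrium occupancy — the Levins extinction-debt result.

0.277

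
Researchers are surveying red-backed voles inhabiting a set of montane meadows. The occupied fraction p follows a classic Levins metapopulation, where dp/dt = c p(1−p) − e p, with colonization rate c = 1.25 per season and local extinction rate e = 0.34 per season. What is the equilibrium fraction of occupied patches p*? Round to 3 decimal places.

At equilibrium, colonization balances extinction: c·p*·(1−p*) = e·p*.
So p* = 1 − e/c = 1 − 0.34/1.25 = 1 − 0.2720 = 0.7280.

0.728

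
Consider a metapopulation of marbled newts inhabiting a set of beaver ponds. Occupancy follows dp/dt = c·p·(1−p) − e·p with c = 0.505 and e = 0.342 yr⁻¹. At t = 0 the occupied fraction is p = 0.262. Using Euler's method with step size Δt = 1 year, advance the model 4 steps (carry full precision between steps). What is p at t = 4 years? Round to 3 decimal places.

Update rule: p ← p + [c·p·(1−p) − e·p]·Δt with Δt = 1.
  1  |  dp/dt·Δt = +0.008041  |  p_1 = 0.270041
  2  |  dp/dt·Δt = +0.007191  |  p_2 = 0.277232
  3  |  dp/dt·Δt = +0.006376  |  p_3 = 0.283608
  4  |  dp/dt·Δt = +0.005609  |  p_4 = 0.289217

0.289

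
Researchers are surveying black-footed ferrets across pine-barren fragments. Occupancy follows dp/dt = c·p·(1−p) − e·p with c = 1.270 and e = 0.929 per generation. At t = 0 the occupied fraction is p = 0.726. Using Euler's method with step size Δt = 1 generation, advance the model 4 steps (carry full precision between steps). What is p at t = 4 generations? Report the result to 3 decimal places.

0.277

Update rule: p ← p + [c·p·(1−p) − e·p]·Δt with Δt = 1.
t = 1: p = 0.72600 + (-0.42182) = 0.30418
t = 2: p = 0.30418 + (-0.01378) = 0.29040
t = 3: p = 0.29040 + (-0.00807) = 0.28232
t = 4: p = 0.28232 + (-0.00495) = 0.27737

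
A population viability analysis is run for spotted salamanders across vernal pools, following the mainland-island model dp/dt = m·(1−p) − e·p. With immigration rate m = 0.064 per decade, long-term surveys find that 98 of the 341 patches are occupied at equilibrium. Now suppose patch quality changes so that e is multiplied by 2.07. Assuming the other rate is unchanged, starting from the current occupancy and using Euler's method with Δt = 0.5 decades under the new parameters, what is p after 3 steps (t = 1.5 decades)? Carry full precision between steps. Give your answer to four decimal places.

0.2276

Observed p* = 98/341 = 0.28739.
Balance m(1−p*) = e·p* gives e = m(1−p*)/p* = 0.064×0.71261/0.28739 = 0.15869.
Starting from p₀ = 0.28739; update p ← p + (dp/dt)·Δt with the new parameters.
t = 0.5: p = 0.28739 + (-0.02440) = 0.26299
t = 1: p = 0.26299 + (-0.01961) = 0.24338
t = 1.5: p = 0.24338 + (-0.01576) = 0.22762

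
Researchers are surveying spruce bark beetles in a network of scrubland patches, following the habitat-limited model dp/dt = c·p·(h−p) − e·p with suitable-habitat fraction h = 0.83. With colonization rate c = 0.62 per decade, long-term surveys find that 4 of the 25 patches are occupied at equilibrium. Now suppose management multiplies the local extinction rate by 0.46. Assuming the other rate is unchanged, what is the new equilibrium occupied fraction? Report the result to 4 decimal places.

Observed p* = 4/25 = 0.16000.
Balance c(h−p*) = e gives e = 0.62×(0.83 − 0.16000) = 0.41540.
New p* = 0.83 − e/c = 0.83 − 0.19108/0.62000 = 0.52181.

0.5218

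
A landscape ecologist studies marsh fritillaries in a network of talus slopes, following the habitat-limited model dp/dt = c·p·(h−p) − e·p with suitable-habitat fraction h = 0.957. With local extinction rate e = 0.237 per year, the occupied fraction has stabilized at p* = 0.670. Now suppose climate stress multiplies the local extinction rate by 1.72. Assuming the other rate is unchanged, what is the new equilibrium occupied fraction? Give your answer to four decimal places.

0.4634

Balance c(h−p*) = e gives c = e/(0.957 − 0.67000) = 0.237/0.28700 = 0.82578.
New p* = 0.957 − e/c = 0.957 − 0.40764/0.82578 = 0.46336.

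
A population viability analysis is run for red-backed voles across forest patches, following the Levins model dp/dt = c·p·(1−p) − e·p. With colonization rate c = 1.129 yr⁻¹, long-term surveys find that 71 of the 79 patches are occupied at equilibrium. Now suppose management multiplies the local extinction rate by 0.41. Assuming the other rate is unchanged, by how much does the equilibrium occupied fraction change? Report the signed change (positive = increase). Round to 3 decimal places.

Observed p* = 71/79 = 0.89873.
Balance c(1−p*) = e gives e = 1.129×(1 − 0.89873) = 0.11433.
New p* = 1 − e/c = 1 − 0.04688/1.12900 = 0.95848.
Δp* = 0.95848 − 0.89873 = +0.05975.

0.060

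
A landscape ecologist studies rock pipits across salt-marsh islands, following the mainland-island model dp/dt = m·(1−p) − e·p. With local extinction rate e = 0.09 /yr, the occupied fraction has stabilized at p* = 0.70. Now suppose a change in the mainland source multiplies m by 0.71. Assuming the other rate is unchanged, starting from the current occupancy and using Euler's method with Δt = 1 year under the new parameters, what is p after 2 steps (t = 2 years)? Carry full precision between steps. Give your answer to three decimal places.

0.668

Balance m(1−p*) = e·p* gives m = e·p*/(1−p*) = 0.09×0.70000/0.30000 = 0.21000.
Starting from p₀ = 0.70000; update p ← p + (dp/dt)·Δt with the new parameters.
  1  |  dp/dt·Δt = -0.018270  |  p_1 = 0.681730
  2  |  dp/dt·Δt = -0.013902  |  p_2 = 0.667828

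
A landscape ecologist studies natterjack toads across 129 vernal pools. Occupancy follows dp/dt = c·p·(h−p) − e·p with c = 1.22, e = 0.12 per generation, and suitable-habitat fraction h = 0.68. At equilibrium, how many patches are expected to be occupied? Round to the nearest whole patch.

75

p* = h − e/c = 0.68 − 0.0984 = 0.5816.
Expected occupied patches = N × p* = 129 × 0.5816 = 75.03 ≈ 75.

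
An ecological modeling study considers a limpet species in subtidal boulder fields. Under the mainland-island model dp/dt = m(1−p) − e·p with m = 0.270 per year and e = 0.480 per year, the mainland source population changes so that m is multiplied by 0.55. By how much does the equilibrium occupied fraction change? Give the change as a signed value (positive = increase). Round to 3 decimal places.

Before: p* = 0.270/(0.270+0.480) = 0.3600.
After: m = 0.1485, e = 0.48; p* = 0.1485/0.6285 = 0.2363.
Δp* = 0.2363 − 0.3600 = -0.1237.

-0.124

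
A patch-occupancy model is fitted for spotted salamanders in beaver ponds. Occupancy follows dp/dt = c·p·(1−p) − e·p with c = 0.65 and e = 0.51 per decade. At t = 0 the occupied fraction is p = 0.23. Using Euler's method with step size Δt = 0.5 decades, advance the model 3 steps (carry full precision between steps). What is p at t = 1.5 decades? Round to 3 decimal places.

0.227

Update rule: p ← p + [c·p·(1−p) − e·p]·Δt with Δt = 0.5.
step 1: Δp = -0.00109, p = 0.22891
step 2: Δp = -0.00101, p = 0.22790
step 3: Δp = -0.00093, p = 0.22697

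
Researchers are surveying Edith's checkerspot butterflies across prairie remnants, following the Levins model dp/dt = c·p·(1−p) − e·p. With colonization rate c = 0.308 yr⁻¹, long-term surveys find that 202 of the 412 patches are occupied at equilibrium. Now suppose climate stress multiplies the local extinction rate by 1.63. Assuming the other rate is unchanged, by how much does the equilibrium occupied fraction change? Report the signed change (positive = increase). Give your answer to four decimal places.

-0.3211

Observed p* = 202/412 = 0.49029.
Balance c(1−p*) = e gives e = 0.308×(1 − 0.49029) = 0.15699.
New p* = 1 − e/c = 1 − 0.25589/0.30800 = 0.16919.
Δp* = 0.16919 − 0.49029 = -0.32110.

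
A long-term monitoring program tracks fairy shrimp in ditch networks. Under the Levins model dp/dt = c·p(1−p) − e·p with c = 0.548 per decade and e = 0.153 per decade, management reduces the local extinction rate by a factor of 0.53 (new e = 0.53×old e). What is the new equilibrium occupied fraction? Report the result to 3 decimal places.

Before: p* = 1 − 0.153/0.548 = 0.7208.
After the change, c = 0.548, e = 0.08109, so p* = 1 − 0.08109/0.548 = 0.8520.

0.852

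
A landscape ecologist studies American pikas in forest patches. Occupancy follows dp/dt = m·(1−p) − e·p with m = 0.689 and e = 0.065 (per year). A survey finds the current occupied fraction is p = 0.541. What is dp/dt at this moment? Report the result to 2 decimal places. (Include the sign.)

Colonization term: m·(1−p) = 0.689×0.4590 = 0.31625.
Extinction term: e·p = 0.03517.
dp/dt = 0.31625 − 0.03517 = 0.28109.

0.28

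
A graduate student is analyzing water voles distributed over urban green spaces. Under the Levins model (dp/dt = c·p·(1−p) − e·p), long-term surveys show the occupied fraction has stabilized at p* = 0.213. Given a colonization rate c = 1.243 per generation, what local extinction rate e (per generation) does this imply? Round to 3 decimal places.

At equilibrium c(1−p*) = e.
e = 1.243 × (1 − 0.213) = 1.243 × 0.7870 = 0.9782.

0.978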